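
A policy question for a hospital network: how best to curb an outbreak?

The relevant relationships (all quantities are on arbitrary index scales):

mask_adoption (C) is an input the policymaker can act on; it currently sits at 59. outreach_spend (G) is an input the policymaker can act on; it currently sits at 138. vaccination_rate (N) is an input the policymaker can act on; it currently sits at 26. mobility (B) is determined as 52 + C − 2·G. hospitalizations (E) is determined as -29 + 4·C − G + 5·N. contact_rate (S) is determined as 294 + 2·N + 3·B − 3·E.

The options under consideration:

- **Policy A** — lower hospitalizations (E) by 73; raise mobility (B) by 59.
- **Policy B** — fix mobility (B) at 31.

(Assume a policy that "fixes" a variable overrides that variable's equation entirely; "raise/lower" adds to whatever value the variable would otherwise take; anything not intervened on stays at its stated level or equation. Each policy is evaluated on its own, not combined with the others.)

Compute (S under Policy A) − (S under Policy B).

Policy A (E − 73, B + 59):
  C = 59
  G = 138
  N = 26
  B = 52 + 59 − 2·138 (+59 from intervention) = -106
  E = -29 + 4·59 − 138 + 5·26 (−73 from intervention) = 126
  S = 294 + 2·26 + 3·(-106) − 3·126 = -350
Policy B (B := 31):
  C = 59
  G = 138
  N = 26
  B = 31
  E = -29 + 4·59 − 138 + 5·26 = 199
  S = 294 + 2·26 + 3·31 − 3·199 = -158
S: -350 − (-158) = -192

-192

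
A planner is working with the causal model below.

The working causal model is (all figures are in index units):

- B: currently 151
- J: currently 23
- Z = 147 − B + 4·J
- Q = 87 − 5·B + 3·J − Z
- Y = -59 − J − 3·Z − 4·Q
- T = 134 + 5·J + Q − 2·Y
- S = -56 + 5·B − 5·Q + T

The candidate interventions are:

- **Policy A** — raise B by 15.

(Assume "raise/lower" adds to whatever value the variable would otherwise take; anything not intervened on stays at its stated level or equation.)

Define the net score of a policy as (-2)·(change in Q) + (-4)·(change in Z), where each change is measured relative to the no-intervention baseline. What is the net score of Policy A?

Baseline:
  B = 151
  J = 23
  Z = 147 − 151 + 4·23 = 88
  Q = 87 − 5·151 + 3·23 − 88 = -687
Policy A (B + 15):
  B = 151 + 15 = 166
  J = 23
  Z = 147 − 166 + 4·23 = 73
  Q = 87 − 5·166 + 3·23 − 73 = -747
ΔQ = -747 − (-687) = -60; ΔZ = 73 − 88 = -15
Score = (-2)·(-60) + (-4)·(-15) = 180

180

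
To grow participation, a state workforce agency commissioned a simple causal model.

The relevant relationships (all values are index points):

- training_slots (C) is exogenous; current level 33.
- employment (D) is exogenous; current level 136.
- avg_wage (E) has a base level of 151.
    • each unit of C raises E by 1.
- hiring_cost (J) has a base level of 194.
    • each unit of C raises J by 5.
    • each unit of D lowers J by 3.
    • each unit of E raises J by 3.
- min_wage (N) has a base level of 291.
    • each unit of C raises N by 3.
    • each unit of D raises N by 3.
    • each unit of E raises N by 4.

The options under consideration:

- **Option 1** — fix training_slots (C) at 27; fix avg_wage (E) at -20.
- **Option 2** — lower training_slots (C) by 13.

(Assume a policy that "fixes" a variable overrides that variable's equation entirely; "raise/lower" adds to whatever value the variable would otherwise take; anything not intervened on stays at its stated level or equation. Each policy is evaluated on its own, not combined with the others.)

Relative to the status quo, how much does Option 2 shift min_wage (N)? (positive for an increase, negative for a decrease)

-91

Baseline:
  C = 33
  D = 136
  E = 151 + 33 = 184
  N = 291 + 3·33 + 3·136 + 4·184 = 1534
Option 2 (C − 13):
  C = 33 − 13 = 20
  D = 136
  E = 151 + 20 = 171
  N = 291 + 3·20 + 3·136 + 4·171 = 1443
Change in N: 1443 − 1534 = -91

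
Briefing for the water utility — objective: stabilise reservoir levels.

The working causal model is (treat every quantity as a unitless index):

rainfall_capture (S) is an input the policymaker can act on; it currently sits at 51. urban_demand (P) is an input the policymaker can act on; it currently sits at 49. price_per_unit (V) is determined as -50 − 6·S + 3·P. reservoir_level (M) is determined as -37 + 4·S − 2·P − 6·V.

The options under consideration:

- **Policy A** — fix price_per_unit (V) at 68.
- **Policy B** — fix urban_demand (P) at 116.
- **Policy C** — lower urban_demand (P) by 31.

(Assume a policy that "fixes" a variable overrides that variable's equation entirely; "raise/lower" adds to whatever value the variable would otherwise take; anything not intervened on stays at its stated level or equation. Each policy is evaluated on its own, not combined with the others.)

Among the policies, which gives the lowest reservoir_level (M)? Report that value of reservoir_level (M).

-339

Policy A (V := 68):
  S = 51
  P = 49
  V = 68
  M = -37 + 4·51 − 2·49 − 6·68 = -339
Policy B (P := 116):
  S = 51
  P = 116
  V = -50 − 6·51 + 3·116 = -8
  M = -37 + 4·51 − 2·116 − 6·(-8) = -17
Policy C (P − 31):
  S = 51
  P = 49 − 31 = 18
  V = -50 − 6·51 + 3·18 = -302
  M = -37 + 4·51 − 2·18 − 6·(-302) = 1943
Comparing — Policy A: M=-339, Policy B: M=-17, Policy C: M=1943. Lowest is -339 (Policy A).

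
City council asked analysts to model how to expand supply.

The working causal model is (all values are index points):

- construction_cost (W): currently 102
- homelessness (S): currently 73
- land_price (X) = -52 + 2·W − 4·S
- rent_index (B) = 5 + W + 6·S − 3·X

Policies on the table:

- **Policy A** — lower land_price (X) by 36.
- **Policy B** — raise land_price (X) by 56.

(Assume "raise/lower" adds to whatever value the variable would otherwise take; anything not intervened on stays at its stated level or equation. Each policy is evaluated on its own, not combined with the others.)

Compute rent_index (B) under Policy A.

Policy A (X − 36):
  W = 102
  S = 73
  X = -52 + 2·102 − 4·73 (−36 from intervention) = -176
  B = 5 + 102 + 6·73 − 3·(-176) = 1073

1073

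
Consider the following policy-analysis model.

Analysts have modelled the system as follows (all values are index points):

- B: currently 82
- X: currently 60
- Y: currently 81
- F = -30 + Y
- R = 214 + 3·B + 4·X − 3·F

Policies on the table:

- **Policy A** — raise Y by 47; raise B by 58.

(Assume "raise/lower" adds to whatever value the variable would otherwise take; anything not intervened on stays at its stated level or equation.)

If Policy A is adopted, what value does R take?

580

Policy A (Y + 47, B + 58):
  B = 82 + 58 = 140
  X = 60
  Y = 81 + 47 = 128
  F = -30 + 128 = 98
  R = 214 + 3·140 + 4·60 − 3·98 = 580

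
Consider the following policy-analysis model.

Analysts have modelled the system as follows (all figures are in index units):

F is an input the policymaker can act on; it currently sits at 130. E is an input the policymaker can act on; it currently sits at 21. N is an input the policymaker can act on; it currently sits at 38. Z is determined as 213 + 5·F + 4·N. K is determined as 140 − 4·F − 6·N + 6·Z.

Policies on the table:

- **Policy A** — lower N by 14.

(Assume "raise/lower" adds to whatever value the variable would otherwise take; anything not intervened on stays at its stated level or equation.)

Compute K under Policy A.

Policy A (N − 14):
  F = 130
  N = 38 − 14 = 24
  Z = 213 + 5·130 + 4·24 = 959
  K = 140 − 4·130 − 6·24 + 6·959 = 5230

5230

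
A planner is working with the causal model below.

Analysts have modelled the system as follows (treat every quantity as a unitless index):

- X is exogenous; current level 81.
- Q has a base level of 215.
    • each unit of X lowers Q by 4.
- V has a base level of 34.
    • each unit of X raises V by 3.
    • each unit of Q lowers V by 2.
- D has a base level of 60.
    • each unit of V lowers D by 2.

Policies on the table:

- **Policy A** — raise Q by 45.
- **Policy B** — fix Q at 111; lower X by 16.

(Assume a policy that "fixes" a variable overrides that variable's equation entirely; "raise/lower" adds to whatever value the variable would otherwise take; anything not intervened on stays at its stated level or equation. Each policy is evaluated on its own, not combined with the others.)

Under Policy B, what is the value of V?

7

Policy B (Q := 111, X − 16):
  X = 81 − 16 = 65
  Q = 111
  V = 34 + 3·65 − 2·111 = 7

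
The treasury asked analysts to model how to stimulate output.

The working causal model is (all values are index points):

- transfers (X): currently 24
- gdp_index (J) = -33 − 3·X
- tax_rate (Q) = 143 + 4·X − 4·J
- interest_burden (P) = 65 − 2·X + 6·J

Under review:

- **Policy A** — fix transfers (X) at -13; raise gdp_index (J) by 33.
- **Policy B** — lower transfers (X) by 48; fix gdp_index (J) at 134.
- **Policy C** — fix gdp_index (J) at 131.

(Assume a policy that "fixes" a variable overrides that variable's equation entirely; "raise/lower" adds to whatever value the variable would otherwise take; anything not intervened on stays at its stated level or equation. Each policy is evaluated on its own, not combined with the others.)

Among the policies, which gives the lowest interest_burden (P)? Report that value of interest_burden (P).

Policy A (X := -13, J + 33):
  X = -13
  J = -33 − 3·(-13) (+33 from intervention) = 39
  P = 65 − 2·(-13) + 6·39 = 325
Policy B (X − 48, J := 134):
  X = 24 − 48 = -24
  J = 134
  P = 65 − 2·(-24) + 6·134 = 917
Policy C (J := 131):
  X = 24
  J = 131
  P = 65 − 2·24 + 6·131 = 803
Comparing — Policy A: P=325, Policy B: P=917, Policy C: P=803. Lowest is 325 (Policy A).

325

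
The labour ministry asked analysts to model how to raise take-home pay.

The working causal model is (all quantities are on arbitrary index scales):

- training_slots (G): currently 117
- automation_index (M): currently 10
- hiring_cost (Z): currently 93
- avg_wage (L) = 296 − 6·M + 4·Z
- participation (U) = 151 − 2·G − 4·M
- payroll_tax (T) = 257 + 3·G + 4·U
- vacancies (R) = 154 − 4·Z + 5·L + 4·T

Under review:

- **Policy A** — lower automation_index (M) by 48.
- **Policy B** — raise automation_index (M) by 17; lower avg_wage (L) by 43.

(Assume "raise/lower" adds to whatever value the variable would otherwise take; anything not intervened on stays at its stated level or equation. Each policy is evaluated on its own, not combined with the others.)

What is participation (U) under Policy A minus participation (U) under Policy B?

Policy A (M − 48):
  G = 117
  M = 10 − 48 = -38
  U = 151 − 2·117 − 4·(-38) = 69
Policy B (M + 17, L − 43):
  G = 117
  M = 10 + 17 = 27
  U = 151 − 2·117 − 4·27 = -191
U: 69 − (-191) = 260

260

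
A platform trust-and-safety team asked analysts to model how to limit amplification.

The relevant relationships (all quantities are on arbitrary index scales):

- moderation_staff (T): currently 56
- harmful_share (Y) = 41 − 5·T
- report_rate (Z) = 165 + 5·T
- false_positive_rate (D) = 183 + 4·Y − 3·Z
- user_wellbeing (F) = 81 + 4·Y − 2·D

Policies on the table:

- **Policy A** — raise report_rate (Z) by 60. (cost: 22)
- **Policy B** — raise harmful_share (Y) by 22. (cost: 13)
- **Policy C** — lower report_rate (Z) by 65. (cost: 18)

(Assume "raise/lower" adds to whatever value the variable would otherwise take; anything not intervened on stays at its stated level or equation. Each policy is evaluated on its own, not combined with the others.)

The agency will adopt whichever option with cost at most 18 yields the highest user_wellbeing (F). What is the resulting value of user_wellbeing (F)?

Policy B (Y + 22):
  T = 56
  Y = 41 − 5·56 (+22 from intervention) = -217
  Z = 165 + 5·56 = 445
  D = 183 + 4·(-217) − 3·445 = -2020
  F = 81 + 4·(-217) − 2·(-2020) = 3253
Policy C (Z − 65):
  T = 56
  Y = 41 − 5·56 = -239
  Z = 165 + 5·56 (−65 from intervention) = 380
  D = 183 + 4·(-239) − 3·380 = -1913
  F = 81 + 4·(-239) − 2·(-1913) = 2951
Comparing — Policy B: F=3253, Policy C: F=2951. Highest is 3253 (Policy B).

3253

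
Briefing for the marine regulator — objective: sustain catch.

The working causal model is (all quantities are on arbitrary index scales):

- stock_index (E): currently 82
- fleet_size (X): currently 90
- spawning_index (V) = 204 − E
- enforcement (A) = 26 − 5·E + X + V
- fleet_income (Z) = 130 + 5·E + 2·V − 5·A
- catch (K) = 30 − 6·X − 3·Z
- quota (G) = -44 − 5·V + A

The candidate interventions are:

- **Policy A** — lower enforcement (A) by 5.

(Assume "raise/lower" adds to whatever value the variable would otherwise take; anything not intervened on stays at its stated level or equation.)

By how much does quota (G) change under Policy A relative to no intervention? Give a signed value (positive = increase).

Baseline:
  E = 82
  X = 90
  V = 204 − 82 = 122
  A = 26 − 5·82 + 90 + 122 = -172
  G = -44 − 5·122 + (-172) = -826
Policy A (A − 5):
  E = 82
  X = 90
  V = 204 − 82 = 122
  A = 26 − 5·82 + 90 + 122 (−5 from intervention) = -177
  G = -44 − 5·122 + (-177) = -831
Change in G: -831 − (-826) = -5

-5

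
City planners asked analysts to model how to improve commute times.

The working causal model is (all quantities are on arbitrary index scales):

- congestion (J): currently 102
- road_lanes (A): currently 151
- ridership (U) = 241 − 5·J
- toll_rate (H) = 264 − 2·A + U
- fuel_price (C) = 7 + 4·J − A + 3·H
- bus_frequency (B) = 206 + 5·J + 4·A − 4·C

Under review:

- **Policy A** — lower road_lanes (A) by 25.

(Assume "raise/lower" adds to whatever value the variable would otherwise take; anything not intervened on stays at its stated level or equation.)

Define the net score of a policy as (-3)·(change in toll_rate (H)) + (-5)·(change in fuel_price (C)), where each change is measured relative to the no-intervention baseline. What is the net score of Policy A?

Baseline:
  J = 102
  A = 151
  U = 241 − 5·102 = -269
  H = 264 − 2·151 + (-269) = -307
  C = 7 + 4·102 − 151 + 3·(-307) = -657
Policy A (A − 25):
  J = 102
  A = 151 − 25 = 126
  U = 241 − 5·102 = -269
  H = 264 − 2·126 + (-269) = -257
  C = 7 + 4·102 − 126 + 3·(-257) = -482
ΔH = -257 − (-307) = 50; ΔC = -482 − (-657) = 175
Score = (-3)·50 + (-5)·175 = -1025

-1025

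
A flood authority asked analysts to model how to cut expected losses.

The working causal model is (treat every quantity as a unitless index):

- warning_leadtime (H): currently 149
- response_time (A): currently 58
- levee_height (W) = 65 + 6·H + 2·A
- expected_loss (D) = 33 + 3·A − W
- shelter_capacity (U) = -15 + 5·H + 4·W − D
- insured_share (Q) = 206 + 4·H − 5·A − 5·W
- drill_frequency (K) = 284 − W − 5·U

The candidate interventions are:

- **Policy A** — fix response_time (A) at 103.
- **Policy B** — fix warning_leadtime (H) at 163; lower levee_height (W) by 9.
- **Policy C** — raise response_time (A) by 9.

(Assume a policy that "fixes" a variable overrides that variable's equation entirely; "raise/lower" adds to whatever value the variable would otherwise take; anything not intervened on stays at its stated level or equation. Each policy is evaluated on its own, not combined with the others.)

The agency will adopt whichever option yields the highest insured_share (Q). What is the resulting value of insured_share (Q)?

Policy A (A := 103):
  H = 149
  A = 103
  W = 65 + 6·149 + 2·103 = 1165
  Q = 206 + 4·149 − 5·103 − 5·1165 = -5538
Policy B (H := 163, W − 9):
  H = 163
  A = 58
  W = 65 + 6·163 + 2·58 (−9 from intervention) = 1150
  Q = 206 + 4·163 − 5·58 − 5·1150 = -5182
Policy C (A + 9):
  H = 149
  A = 58 + 9 = 67
  W = 65 + 6·149 + 2·67 = 1093
  Q = 206 + 4·149 − 5·67 − 5·1093 = -4998
Comparing — Policy A: Q=-5538, Policy B: Q=-5182, Policy C: Q=-4998. Highest is -4998 (Policy C).

-4998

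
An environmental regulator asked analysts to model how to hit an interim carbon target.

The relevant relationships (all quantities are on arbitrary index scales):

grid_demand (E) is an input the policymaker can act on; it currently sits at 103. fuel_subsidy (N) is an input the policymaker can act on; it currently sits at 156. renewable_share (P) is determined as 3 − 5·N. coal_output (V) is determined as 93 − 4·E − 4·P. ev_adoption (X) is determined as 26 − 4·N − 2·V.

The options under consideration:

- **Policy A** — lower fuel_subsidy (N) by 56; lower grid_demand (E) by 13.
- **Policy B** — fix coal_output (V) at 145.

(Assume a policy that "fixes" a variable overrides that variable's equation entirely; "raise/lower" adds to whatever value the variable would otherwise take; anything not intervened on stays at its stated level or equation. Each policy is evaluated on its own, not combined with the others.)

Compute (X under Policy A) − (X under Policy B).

-2928

Policy A (N − 56, E − 13):
  E = 103 − 13 = 90
  N = 156 − 56 = 100
  P = 3 − 5·100 = -497
  V = 93 − 4·90 − 4·(-497) = 1721
  X = 26 − 4·100 − 2·1721 = -3816
Policy B (V := 145):
  E = 103
  N = 156
  P = 3 − 5·156 = -777
  V = 145
  X = 26 − 4·156 − 2·145 = -888
X: -3816 − (-888) = -2928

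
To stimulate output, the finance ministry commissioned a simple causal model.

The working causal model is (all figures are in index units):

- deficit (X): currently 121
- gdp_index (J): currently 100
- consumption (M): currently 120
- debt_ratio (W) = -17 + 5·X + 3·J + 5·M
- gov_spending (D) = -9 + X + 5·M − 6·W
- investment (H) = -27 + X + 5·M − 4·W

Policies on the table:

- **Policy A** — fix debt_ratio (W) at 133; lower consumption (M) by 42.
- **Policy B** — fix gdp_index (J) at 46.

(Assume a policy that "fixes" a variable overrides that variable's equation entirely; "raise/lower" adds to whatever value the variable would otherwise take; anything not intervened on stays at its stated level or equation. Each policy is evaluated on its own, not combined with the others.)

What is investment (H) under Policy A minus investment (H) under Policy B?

Policy A (W := 133, M − 42):
  X = 121
  J = 100
  M = 120 − 42 = 78
  W = 133
  H = -27 + 121 + 5·78 − 4·133 = -48
Policy B (J := 46):
  X = 121
  J = 46
  M = 120
  W = -17 + 5·121 + 3·46 + 5·120 = 1326
  H = -27 + 121 + 5·120 − 4·1326 = -4610
H: -48 − (-4610) = 4562

4562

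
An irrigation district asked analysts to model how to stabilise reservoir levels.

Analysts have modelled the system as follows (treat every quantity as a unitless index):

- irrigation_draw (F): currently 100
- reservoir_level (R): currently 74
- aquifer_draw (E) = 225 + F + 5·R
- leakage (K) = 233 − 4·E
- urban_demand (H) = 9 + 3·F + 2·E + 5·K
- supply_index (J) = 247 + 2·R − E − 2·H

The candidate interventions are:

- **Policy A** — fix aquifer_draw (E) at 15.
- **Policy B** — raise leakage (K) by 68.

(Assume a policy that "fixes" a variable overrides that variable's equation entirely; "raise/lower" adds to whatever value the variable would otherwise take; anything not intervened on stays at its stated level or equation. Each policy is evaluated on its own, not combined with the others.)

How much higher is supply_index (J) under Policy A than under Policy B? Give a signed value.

-23120

Policy A (E := 15):
  F = 100
  R = 74
  E = 15
  K = 233 − 4·15 = 173
  H = 9 + 3·100 + 2·15 + 5·173 = 1204
  J = 247 + 2·74 − 15 − 2·1204 = -2028
Policy B (K + 68):
  F = 100
  R = 74
  E = 225 + 100 + 5·74 = 695
  K = 233 − 4·695 (+68 from intervention) = -2479
  H = 9 + 3·100 + 2·695 + 5·(-2479) = -10696
  J = 247 + 2·74 − 695 − 2·(-10696) = 21092
J: -2028 − 21092 = -23120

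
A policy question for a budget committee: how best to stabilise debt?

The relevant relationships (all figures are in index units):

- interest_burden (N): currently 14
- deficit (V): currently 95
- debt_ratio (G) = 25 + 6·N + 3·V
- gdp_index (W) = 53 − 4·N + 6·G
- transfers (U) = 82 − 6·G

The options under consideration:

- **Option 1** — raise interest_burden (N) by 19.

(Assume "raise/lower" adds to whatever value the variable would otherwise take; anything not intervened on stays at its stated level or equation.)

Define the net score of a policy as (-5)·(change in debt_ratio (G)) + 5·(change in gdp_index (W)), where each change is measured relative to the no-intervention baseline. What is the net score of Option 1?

Baseline:
  N = 14
  V = 95
  G = 25 + 6·14 + 3·95 = 394
  W = 53 − 4·14 + 6·394 = 2361
Option 1 (N + 19):
  N = 14 + 19 = 33
  V = 95
  G = 25 + 6·33 + 3·95 = 508
  W = 53 − 4·33 + 6·508 = 2969
ΔG = 508 − 394 = 114; ΔW = 2969 − 2361 = 608
Score = (-5)·114 + 5·608 = 2470

2470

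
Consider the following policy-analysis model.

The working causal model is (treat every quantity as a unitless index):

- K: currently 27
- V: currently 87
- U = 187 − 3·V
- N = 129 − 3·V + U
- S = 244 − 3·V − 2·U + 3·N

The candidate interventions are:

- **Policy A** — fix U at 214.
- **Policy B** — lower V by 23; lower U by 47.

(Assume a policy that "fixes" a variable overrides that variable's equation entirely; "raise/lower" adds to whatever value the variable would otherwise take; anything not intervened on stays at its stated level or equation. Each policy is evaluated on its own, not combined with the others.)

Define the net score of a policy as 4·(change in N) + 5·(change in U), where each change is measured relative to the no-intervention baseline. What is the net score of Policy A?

Baseline:
  V = 87
  U = 187 − 3·87 = -74
  N = 129 − 3·87 + (-74) = -206
Policy A (U := 214):
  V = 87
  U = 214
  N = 129 − 3·87 + 214 = 82
ΔN = 82 − (-206) = 288; ΔU = 214 − (-74) = 288
Score = 4·288 + 5·288 = 2592

2592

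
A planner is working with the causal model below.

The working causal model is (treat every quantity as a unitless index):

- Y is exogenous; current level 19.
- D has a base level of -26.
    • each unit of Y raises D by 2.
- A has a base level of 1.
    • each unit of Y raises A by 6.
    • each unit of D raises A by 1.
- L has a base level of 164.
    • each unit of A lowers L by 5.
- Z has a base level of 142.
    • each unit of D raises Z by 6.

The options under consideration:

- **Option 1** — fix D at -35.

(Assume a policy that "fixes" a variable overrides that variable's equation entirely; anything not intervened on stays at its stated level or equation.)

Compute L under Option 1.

-236

Option 1 (D := -35):
  Y = 19
  D = -35
  A = 1 + 6·19 + (-35) = 80
  L = 164 − 5·80 = -236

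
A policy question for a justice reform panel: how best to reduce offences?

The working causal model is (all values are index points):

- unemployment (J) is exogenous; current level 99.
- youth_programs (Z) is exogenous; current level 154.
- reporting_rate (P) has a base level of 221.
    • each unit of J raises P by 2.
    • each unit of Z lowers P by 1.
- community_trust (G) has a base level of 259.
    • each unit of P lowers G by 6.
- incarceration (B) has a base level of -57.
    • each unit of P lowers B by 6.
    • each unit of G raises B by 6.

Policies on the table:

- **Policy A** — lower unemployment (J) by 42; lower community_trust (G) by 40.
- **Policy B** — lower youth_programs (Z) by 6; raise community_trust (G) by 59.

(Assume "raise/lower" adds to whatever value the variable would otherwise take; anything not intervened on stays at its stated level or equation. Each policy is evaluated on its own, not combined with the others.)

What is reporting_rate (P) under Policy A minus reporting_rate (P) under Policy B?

Policy A (J − 42, G − 40):
  J = 99 − 42 = 57
  Z = 154
  P = 221 + 2·57 − 154 = 181
Policy B (Z − 6, G + 59):
  J = 99
  Z = 154 − 6 = 148
  P = 221 + 2·99 − 148 = 271
P: 181 − 271 = -90

-90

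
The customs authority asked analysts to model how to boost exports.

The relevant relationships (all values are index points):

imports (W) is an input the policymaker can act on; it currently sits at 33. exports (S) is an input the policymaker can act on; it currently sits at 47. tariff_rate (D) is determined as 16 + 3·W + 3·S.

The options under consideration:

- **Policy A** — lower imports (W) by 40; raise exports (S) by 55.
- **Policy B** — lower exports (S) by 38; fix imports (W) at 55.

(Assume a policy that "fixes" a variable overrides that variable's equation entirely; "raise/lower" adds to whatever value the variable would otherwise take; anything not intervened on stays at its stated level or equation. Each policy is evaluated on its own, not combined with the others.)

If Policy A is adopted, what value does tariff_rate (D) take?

301

Policy A (W − 40, S + 55):
  W = 33 − 40 = -7
  S = 47 + 55 = 102
  D = 16 + 3·(-7) + 3·102 = 301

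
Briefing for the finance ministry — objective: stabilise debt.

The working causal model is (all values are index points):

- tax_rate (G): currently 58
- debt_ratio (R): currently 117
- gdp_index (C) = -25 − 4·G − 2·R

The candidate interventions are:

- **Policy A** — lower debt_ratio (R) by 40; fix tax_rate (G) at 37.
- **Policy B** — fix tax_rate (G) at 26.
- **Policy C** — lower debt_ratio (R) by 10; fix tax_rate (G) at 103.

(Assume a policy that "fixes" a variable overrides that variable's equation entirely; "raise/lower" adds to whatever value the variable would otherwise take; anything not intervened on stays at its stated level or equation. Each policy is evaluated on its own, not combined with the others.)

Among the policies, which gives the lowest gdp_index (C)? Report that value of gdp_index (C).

Policy A (R − 40, G := 37):
  G = 37
  R = 117 − 40 = 77
  C = -25 − 4·37 − 2·77 = -327
Policy B (G := 26):
  G = 26
  R = 117
  C = -25 − 4·26 − 2·117 = -363
Policy C (R − 10, G := 103):
  G = 103
  R = 117 − 10 = 107
  C = -25 − 4·103 − 2·107 = -651
Comparing — Policy A: C=-327, Policy B: C=-363, Policy C: C=-651. Lowest is -651 (Policy C).

-651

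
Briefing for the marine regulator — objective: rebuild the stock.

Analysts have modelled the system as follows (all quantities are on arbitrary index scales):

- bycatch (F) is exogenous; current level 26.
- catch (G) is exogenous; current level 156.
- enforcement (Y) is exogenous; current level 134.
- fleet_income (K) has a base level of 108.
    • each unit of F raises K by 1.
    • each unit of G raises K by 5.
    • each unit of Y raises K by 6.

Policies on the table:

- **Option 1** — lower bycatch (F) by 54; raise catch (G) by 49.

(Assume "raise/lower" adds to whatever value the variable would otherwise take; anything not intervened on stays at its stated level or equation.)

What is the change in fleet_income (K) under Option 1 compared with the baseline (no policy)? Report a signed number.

Baseline:
  F = 26
  G = 156
  Y = 134
  K = 108 + 26 + 5·156 + 6·134 = 1718
Option 1 (F − 54, G + 49):
  F = 26 − 54 = -28
  G = 156 + 49 = 205
  Y = 134
  K = 108 + (-28) + 5·205 + 6·134 = 1909
Change in K: 1909 − 1718 = 191

191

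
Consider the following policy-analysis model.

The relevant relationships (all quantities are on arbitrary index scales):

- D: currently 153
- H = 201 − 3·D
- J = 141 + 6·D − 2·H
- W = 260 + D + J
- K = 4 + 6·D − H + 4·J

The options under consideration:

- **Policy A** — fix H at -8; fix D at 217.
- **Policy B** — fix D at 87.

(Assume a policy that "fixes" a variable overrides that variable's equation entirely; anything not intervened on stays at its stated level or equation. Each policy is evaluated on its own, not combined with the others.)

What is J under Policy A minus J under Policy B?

Policy A (H := -8, D := 217):
  D = 217
  H = -8
  J = 141 + 6·217 − 2·(-8) = 1459
Policy B (D := 87):
  D = 87
  H = 201 − 3·87 = -60
  J = 141 + 6·87 − 2·(-60) = 783
J: 1459 − 783 = 676

676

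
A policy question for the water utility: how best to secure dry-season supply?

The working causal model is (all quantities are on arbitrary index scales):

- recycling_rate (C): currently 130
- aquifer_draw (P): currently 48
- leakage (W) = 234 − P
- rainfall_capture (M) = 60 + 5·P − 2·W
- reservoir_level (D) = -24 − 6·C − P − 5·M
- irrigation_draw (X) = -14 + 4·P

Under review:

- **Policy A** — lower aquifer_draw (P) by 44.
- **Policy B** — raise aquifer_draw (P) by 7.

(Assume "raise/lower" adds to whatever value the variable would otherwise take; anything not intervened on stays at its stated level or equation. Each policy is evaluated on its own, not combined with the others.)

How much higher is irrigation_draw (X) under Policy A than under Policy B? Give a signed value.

Policy A (P − 44):
  P = 48 − 44 = 4
  X = -14 + 4·4 = 2
Policy B (P + 7):
  P = 48 + 7 = 55
  X = -14 + 4·55 = 206
X: 2 − 206 = -204

-204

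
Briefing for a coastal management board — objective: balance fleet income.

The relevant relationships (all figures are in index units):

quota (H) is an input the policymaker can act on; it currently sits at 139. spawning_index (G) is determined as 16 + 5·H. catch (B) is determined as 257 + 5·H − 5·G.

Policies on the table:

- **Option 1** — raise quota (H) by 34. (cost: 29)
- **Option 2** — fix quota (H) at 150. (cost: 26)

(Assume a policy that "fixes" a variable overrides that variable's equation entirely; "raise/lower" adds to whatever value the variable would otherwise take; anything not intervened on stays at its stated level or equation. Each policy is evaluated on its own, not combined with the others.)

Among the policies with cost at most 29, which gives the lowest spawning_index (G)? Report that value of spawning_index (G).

766

Option 1 (H + 34):
  H = 139 + 34 = 173
  G = 16 + 5·173 = 881
Option 2 (H := 150):
  H = 150
  G = 16 + 5·150 = 766
Comparing — Option 1: G=881, Option 2: G=766. Lowest is 766 (Option 2).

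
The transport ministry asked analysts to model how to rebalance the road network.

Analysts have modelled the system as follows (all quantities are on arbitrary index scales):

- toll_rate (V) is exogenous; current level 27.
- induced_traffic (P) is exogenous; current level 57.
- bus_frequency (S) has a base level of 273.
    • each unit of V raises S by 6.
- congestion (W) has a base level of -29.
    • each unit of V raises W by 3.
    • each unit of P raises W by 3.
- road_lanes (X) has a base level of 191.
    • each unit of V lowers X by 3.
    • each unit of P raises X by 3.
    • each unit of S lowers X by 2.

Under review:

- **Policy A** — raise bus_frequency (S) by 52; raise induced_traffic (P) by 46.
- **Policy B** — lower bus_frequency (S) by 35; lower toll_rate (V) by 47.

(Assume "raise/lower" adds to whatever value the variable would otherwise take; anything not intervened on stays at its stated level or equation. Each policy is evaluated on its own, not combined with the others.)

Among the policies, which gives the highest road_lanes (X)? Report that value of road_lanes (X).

Policy A (S + 52, P + 46):
  V = 27
  P = 57 + 46 = 103
  S = 273 + 6·27 (+52 from intervention) = 487
  X = 191 − 3·27 + 3·103 − 2·487 = -555
Policy B (S − 35, V − 47):
  V = 27 − 47 = -20
  P = 57
  S = 273 + 6·(-20) (−35 from intervention) = 118
  X = 191 − 3·(-20) + 3·57 − 2·118 = 186
Comparing — Policy A: X=-555, Policy B: X=186. Highest is 186 (Policy B).

186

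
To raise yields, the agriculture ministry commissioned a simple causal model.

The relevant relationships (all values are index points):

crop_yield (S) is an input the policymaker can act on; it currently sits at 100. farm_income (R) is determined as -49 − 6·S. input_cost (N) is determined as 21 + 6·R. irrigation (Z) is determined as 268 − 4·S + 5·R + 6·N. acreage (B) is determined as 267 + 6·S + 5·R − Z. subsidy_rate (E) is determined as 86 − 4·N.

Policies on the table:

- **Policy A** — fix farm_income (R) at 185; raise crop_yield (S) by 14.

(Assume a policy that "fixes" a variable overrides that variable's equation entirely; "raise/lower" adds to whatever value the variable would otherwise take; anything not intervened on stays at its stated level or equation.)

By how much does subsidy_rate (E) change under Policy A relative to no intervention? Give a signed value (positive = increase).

-20016

Baseline:
  S = 100
  R = -49 − 6·100 = -649
  N = 21 + 6·(-649) = -3873
  E = 86 − 4·(-3873) = 15578
Policy A (R := 185, S + 14):
  S = 100 + 14 = 114
  R = 185
  N = 21 + 6·185 = 1131
  E = 86 − 4·1131 = -4438
Change in E: -4438 − 15578 = -20016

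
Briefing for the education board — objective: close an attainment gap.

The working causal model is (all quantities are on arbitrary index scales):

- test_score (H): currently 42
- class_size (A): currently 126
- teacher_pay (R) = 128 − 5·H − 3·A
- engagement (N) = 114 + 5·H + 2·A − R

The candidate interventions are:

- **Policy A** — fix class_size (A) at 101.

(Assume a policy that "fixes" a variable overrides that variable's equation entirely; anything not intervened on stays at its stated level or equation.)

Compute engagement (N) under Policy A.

Policy A (A := 101):
  H = 42
  A = 101
  R = 128 − 5·42 − 3·101 = -385
  N = 114 + 5·42 + 2·101 − (-385) = 911

911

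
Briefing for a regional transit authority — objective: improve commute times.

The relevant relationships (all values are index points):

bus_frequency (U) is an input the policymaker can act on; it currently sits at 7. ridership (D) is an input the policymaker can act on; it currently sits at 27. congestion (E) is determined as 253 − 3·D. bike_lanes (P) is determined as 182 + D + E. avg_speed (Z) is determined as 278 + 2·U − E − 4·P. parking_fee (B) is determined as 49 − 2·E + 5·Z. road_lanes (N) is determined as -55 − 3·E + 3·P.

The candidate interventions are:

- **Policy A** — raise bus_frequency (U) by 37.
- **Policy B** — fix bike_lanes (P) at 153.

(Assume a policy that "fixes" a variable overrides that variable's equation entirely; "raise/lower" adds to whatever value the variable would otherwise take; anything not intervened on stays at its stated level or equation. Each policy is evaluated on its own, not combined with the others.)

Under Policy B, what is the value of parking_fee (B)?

-2755

Policy B (P := 153):
  U = 7
  D = 27
  E = 253 − 3·27 = 172
  P = 153
  Z = 278 + 2·7 − 172 − 4·153 = -492
  B = 49 − 2·172 + 5·(-492) = -2755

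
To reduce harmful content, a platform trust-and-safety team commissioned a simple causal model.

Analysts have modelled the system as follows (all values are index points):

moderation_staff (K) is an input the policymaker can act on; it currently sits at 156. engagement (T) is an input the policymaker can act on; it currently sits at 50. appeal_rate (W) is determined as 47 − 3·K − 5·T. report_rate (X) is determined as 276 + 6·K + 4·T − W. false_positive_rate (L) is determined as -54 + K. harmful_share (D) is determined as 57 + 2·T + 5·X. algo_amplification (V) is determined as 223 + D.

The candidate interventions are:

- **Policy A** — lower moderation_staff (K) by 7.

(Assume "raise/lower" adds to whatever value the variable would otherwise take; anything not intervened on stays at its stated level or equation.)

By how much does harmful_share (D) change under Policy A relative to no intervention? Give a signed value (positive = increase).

-315

Baseline:
  K = 156
  T = 50
  W = 47 − 3·156 − 5·50 = -671
  X = 276 + 6·156 + 4·50 − (-671) = 2083
  D = 57 + 2·50 + 5·2083 = 10572
Policy A (K − 7):
  K = 156 − 7 = 149
  T = 50
  W = 47 − 3·149 − 5·50 = -650
  X = 276 + 6·149 + 4·50 − (-650) = 2020
  D = 57 + 2·50 + 5·2020 = 10257
Change in D: 10257 − 10572 = -315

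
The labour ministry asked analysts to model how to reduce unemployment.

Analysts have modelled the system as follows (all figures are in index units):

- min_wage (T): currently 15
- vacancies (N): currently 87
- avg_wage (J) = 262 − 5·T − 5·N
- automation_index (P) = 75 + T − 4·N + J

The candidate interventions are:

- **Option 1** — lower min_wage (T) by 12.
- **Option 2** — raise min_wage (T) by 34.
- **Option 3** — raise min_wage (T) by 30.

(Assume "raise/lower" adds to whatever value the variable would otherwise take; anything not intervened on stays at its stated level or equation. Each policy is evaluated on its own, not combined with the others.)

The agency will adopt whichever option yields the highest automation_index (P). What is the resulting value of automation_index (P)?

-458

Option 1 (T − 12):
  T = 15 − 12 = 3
  N = 87
  J = 262 − 5·3 − 5·87 = -188
  P = 75 + 3 − 4·87 + (-188) = -458
Option 2 (T + 34):
  T = 15 + 34 = 49
  N = 87
  J = 262 − 5·49 − 5·87 = -418
  P = 75 + 49 − 4·87 + (-418) = -642
Option 3 (T + 30):
  T = 15 + 30 = 45
  N = 87
  J = 262 − 5·45 − 5·87 = -398
  P = 75 + 45 − 4·87 + (-398) = -626
Comparing — Option 1: P=-458, Option 2: P=-642, Option 3: P=-626. Highest is -458 (Option 1).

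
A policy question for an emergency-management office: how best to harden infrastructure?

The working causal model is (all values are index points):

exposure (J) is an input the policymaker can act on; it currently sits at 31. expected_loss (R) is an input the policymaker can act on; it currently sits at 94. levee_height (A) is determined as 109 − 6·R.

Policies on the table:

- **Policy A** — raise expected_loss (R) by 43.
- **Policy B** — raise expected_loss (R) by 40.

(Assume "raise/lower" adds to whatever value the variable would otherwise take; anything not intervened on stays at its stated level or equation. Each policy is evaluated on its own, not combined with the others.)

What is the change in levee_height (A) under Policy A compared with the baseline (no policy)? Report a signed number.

Baseline:
  R = 94
  A = 109 − 6·94 = -455
Policy A (R + 43):
  R = 94 + 43 = 137
  A = 109 − 6·137 = -713
Change in A: -713 − (-455) = -258

-258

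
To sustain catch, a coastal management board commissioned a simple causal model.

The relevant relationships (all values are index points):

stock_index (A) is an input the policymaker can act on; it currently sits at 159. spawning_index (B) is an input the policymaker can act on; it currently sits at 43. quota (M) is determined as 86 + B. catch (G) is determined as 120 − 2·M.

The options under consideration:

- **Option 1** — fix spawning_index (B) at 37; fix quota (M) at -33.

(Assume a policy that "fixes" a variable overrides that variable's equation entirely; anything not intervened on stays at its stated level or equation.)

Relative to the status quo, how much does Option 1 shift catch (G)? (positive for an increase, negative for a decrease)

324

Baseline:
  B = 43
  M = 86 + 43 = 129
  G = 120 − 2·129 = -138
Option 1 (B := 37, M := -33):
  B = 37
  M = -33
  G = 120 − 2·(-33) = 186
Change in G: 186 − (-138) = 324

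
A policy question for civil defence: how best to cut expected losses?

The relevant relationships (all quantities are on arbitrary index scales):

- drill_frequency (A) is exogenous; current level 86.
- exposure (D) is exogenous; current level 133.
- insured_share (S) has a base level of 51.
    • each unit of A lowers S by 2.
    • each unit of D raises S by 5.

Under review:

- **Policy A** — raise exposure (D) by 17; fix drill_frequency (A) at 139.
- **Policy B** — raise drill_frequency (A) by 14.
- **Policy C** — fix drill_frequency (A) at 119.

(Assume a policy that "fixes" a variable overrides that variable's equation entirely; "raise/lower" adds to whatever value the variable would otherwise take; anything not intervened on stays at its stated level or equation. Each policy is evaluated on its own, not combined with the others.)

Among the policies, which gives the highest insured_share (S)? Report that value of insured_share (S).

523

Policy A (D + 17, A := 139):
  A = 139
  D = 133 + 17 = 150
  S = 51 − 2·139 + 5·150 = 523
Policy B (A + 14):
  A = 86 + 14 = 100
  D = 133
  S = 51 − 2·100 + 5·133 = 516
Policy C (A := 119):
  A = 119
  D = 133
  S = 51 − 2·119 + 5·133 = 478
Comparing — Policy A: S=523, Policy B: S=516, Policy C: S=478. Highest is 523 (Policy A).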